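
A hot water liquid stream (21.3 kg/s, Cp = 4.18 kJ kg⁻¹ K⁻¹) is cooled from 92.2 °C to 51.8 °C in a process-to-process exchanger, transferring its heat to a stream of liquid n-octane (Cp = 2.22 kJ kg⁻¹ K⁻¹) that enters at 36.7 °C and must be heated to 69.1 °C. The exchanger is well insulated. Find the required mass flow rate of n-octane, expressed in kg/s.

ṁ_c = 50.0 kg/s

Heat released by hot stream: Q = 21.3 × 4.18 × (92.2 − 51.8) = 3597 kJ/s
Energy balance on cold side (adiabatic exchanger): Q = ṁ_c·Cp_c·(T_c,out − T_c,in)
ṁ_c = 3597 / [2.22 × (69.1 − 36.7)] = 50.008 kg/s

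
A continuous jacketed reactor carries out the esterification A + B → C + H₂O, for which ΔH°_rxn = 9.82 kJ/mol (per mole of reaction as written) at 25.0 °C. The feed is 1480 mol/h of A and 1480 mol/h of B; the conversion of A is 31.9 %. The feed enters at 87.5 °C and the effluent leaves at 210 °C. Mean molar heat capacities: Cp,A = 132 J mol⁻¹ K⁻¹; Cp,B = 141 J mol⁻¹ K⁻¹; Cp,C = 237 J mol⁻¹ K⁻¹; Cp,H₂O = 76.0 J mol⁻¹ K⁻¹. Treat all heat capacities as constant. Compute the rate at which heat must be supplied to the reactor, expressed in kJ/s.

Extent of reaction ξ = 0.319 × 1480 = 472.12 mol/h
Reaction term: ξ·ΔH°_rxn = 472.12 × 9.82 = 4636.2 kJ/h
Sensible, feed 87.5→25 °C: -25252 kJ/h
Outlet flows (mol/h): A 1007.9, B 1007.9, C 472.12, H₂O 472.12
Sensible, products 25→210 °C: 78241 kJ/h
Q = ΔH = 57625 kJ/h = 16.007 kW
Heat supplied = 16.007 kJ/s

Q_in = 16.0 kJ/s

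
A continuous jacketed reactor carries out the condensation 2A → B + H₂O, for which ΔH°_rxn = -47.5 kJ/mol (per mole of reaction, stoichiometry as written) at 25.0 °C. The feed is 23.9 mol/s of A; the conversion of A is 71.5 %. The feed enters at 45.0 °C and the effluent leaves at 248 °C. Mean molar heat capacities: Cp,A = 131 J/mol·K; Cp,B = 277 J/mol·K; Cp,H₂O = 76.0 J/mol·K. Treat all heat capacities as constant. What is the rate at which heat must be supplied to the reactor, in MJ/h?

Q_in = 1450 MJ/h

Extent of reaction ξ = 0.715 × 23.9 / 2 = 8.5442 mol/s
Reaction term: ξ·ΔH°_rxn = 8.5442 × -47.5 = -405.85 kJ/s
Sensible, feed 45.0→25 °C: -62.618 kJ/s
Outlet flows (mol/s): A 6.8115, B 8.5442, H₂O 8.5442
Sensible, products 25→248 °C: 871.58 kJ/s
Q = ΔH = 403.11 kJ/s = 403.11 kW
Heat supplied = 1451.2 MJ/h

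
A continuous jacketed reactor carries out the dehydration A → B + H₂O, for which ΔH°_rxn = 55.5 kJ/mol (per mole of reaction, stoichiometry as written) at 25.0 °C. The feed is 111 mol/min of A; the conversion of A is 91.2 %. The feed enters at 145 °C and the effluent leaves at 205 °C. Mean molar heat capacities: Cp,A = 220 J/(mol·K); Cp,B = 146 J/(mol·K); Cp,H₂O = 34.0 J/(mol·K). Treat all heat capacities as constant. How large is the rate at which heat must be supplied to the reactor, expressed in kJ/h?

Q_in = 381000 kJ/h

Extent of reaction ξ = 0.912 × 111 = 101.23 mol/min
Reaction term: ξ·ΔH°_rxn = 101.23 × 55.5 = 5618.4 kJ/min
Sensible, feed 145→25 °C: -2930.4 kJ/min
Outlet flows (mol/min): A 9.768, B 101.23, H₂O 101.23
Sensible, products 25→205 °C: 3666.7 kJ/min
Q = ΔH = 6354.7 kJ/min = 105.91 kW
Heat supplied = 381280 kJ/h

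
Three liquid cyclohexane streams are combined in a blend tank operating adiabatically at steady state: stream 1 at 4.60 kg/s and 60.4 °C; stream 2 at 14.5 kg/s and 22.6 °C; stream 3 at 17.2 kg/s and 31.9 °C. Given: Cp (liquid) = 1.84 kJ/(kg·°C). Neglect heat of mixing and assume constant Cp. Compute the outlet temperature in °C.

T_out = 31.8 °C

Adiabatic, steady state ⇒ Σ ṁᵢCp,ᵢ(T_out − Tᵢ) = 0
Σ ṁᵢCp,ᵢTᵢ = 4.60×1.84×60.4 + 14.5×1.84×22.6 + 17.2×1.84×31.9 = 2123.8
Σ ṁᵢCp,ᵢ = 4.60×1.84 + 14.5×1.84 + 17.2×1.84 = 66.792
T_out = 2123.8 / 66.792 = 31.797 °C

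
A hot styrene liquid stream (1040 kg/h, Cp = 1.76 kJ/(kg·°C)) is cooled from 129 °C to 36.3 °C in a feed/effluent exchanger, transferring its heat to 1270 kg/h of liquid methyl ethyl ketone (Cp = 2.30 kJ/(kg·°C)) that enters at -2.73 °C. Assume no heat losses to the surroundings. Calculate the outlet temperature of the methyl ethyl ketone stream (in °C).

Heat released by hot stream: Q = 1040 × 1.76 × (129 − 36.3) = 169680 kJ/h
Energy balance on cold side (adiabatic exchanger): Q = ṁ_c·Cp_c·(T_c,out − T_c,in)
T_c,out = -2.73 + 169680/(1270 × 2.30) = 55.359 °C

T_c,out = 55.4 °C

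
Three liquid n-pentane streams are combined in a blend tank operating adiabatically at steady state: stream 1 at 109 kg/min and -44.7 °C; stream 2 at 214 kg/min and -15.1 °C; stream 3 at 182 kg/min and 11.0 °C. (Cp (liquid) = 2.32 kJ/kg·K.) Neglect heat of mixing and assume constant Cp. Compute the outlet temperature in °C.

Adiabatic, steady state ⇒ Σ ṁᵢCp,ᵢ(T_out − Tᵢ) = 0
Σ ṁᵢCp,ᵢTᵢ = 109×2.32×-44.7 + 214×2.32×-15.1 + 182×2.32×11.0 = -14156
Σ ṁᵢCp,ᵢ = 109×2.32 + 214×2.32 + 182×2.32 = 1171.6
T_out = -14156 / 1171.6 = -12.083 °C

T_out = -12.1 °C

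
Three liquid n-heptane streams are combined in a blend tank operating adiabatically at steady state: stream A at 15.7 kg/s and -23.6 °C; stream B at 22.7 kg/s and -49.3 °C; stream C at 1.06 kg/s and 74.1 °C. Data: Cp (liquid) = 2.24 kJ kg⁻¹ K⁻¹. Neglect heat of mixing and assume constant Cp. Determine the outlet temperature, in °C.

T_out = -35.8 °C

No heat crosses the boundary, so H_out = H_in.
T_out = Σ ṁᵢCp,ᵢTᵢ / Σ ṁᵢCp,ᵢ
      = -3160.8 / 88.39 = -35.76 °C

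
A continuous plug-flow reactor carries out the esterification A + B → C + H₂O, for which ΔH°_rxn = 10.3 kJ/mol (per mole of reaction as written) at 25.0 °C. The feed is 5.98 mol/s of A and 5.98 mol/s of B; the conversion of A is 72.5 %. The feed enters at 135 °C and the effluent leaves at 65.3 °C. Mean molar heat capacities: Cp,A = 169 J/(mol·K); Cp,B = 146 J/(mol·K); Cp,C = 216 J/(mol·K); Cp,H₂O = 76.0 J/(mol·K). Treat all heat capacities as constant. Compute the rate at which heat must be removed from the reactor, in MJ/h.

Extent of reaction ξ = 0.725 × 5.98 = 4.3355 mol/s
Reaction term: ξ·ΔH°_rxn = 4.3355 × 10.3 = 44.656 kJ/s
Sensible, feed 135→25 °C: -207.21 kJ/s
Outlet flows (mol/s): A 1.6445, B 1.6445, C 4.3355, H₂O 4.3355
Sensible, products 25→65.3 °C: 71.895 kJ/s
Q = ΔH = -90.657 kJ/s = -90.657 kW
Heat removed = 326.36 MJ/h

Q_out = 326 MJ/h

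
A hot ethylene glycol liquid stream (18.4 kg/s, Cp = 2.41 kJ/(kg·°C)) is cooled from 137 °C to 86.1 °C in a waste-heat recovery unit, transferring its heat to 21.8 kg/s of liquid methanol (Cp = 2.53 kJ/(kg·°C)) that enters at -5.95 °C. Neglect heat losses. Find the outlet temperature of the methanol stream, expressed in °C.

Heat released by hot stream: Q = 18.4 × 2.41 × (137 − 86.1) = 2257.1 kJ/s
Energy balance on cold side (adiabatic exchanger): Q = ṁ_c·Cp_c·(T_c,out − T_c,in)
T_c,out = -5.95 + 2257.1/(21.8 × 2.53) = 34.974 °C

T_c,out = 35.0 °C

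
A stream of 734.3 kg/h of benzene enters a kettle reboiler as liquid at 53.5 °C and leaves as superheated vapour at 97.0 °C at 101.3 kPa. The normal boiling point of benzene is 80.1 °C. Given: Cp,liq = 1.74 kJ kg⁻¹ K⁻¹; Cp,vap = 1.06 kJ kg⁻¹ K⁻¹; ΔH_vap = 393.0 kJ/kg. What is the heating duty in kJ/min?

liquid 53.5→80.1 °C: 46.284 kJ/kg
vaporisation at 80.1 °C: 393 kJ/kg
vapour 80.1→97.0 °C: 17.914 kJ/kg
Δh = 46.284 + 393 + 17.914 = 457.2 kJ/kg
Q = ṁ·Δh = 734.3 kg/h × 457.2 kJ/kg = 335720 kJ/h
|Q| = 93.256 kW = 5595.3 kJ/min

Q = 5600 kJ/min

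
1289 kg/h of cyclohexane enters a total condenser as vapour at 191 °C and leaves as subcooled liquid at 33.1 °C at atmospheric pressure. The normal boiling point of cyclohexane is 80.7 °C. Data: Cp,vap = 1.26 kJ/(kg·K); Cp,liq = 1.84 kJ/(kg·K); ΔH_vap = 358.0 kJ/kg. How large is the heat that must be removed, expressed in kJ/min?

vapour 191→80.7 °C: -138.98 kJ/kg
condensation at 80.7 °C: -358 kJ/kg
liquid 80.7→33.1 °C: -87.584 kJ/kg
Δh = -138.98 + -358 + -87.584 = -584.56 kJ/kg
Q = ṁ·Δh = 1289 kg/h × -584.56 kJ/kg = -753500 kJ/h
|Q| = 209.31 kW = 12558 kJ/min

Q_c = 12600 kJ/min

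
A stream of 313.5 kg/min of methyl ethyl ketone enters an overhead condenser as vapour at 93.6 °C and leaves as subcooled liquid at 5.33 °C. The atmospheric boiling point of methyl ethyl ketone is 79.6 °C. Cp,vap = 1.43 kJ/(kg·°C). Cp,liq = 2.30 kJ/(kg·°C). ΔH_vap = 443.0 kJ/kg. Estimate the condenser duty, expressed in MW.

Q_c = 3.31 MW

vapour 93.6→79.6 °C: -20.02 kJ/kg
condensation at 79.6 °C: -443 kJ/kg
liquid 79.6→5.33 °C: -170.82 kJ/kg
Δh = -20.02 + -443 + -170.82 = -633.84 kJ/kg
Q = ṁ·Δh = 313.5 kg/min × -633.84 kJ/kg = -198710 kJ/min
|Q| = 3311.8 kW = 3.3118 MW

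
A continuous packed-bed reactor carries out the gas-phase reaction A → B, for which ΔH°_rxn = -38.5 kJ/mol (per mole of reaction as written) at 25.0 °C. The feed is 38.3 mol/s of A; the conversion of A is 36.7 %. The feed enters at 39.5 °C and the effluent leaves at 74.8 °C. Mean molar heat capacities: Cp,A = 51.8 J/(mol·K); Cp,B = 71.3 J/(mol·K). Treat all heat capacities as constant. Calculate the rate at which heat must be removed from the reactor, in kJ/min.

Extent of reaction ξ = 0.367 × 38.3 = 14.056 mol/s
Reaction term: ξ·ΔH°_rxn = 14.056 × -38.5 = -541.16 kJ/s
Sensible, feed 39.5→25 °C: -28.767 kJ/s
Outlet flows (mol/s): A 24.244, B 14.056
Sensible, products 25→74.8 °C: 112.45 kJ/s
Q = ΔH = -457.48 kJ/s = -457.48 kW
Heat removed = 27449 kJ/min

Q_out = 27400 kJ/min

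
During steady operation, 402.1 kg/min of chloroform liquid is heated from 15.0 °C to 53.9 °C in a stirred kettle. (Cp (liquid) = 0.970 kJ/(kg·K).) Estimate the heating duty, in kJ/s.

Q = 253 kJ/s

Q = ṁ·Cp·ΔT = 402.1 × 0.970 × (53.9 − 15.0) = 15172 kJ/min
Converting: 15172 / 60 s = 252.87 kW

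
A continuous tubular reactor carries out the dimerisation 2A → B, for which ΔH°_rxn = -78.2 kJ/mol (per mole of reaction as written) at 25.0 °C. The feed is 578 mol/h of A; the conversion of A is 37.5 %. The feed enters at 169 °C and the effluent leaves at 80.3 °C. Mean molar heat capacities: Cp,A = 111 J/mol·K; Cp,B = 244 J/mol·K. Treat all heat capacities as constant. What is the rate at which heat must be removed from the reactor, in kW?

Extent of reaction ξ = 0.375 × 578 / 2 = 108.38 mol/h
Reaction term: ξ·ΔH°_rxn = 108.38 × -78.2 = -8474.9 kJ/h
Sensible, feed 169→25 °C: -9238.8 kJ/h
Outlet flows (mol/h): A 361.25, B 108.38
Sensible, products 25→80.3 °C: 3679.8 kJ/h
Q = ΔH = -14034 kJ/h = -3.8983 kW
Heat removed = 3.8983 kW

Q_out = 3.90 kW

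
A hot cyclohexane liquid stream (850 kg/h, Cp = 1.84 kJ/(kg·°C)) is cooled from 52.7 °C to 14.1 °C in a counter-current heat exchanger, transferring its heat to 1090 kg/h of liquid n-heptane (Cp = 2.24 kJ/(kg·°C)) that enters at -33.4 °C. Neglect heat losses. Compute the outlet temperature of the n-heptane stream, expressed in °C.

T_c,out = -8.67 °C

Heat released by hot stream: Q = 850 × 1.84 × (52.7 − 14.1) = 60370 kJ/h
Energy balance on cold side (adiabatic exchanger): Q = ṁ_c·Cp_c·(T_c,out − T_c,in)
T_c,out = -33.4 + 60370/(1090 × 2.24) = -8.6742 °C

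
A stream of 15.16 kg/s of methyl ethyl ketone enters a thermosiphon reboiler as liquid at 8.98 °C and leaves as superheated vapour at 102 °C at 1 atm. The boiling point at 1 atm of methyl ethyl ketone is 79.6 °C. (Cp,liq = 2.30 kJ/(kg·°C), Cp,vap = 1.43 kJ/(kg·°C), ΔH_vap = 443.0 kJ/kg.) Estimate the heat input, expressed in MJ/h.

liquid 8.98→79.6 °C: 162.43 kJ/kg
vaporisation at 79.6 °C: 443 kJ/kg
vapour 79.6→102 °C: 32.032 kJ/kg
Δh = 162.43 + 443 + 32.032 = 637.46 kJ/kg
Q = ṁ·Δh = 15.16 kg/s × 637.46 kJ/kg = 9663.9 kJ/s
|Q| = 9663.9 kW = 34790 MJ/h

Q = 34800 MJ/h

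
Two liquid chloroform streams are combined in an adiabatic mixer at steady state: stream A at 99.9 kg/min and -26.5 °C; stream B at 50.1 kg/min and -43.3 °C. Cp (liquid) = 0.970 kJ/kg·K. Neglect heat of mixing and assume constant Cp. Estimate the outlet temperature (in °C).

T_out = -32.1 °C

No heat crosses the boundary, so H_out = H_in.
T_out = Σ ṁᵢCp,ᵢTᵢ / Σ ṁᵢCp,ᵢ
      = -4672.2 / 145.5 = -32.111 °C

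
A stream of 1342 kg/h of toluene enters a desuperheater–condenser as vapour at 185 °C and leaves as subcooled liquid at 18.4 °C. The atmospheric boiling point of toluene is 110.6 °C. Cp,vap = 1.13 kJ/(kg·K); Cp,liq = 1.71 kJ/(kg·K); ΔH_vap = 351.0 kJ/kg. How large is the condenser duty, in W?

Q_c = 221000 W

vapour 185→110.6 °C: -84.072 kJ/kg
condensation at 110.6 °C: -351 kJ/kg
liquid 110.6→18.4 °C: -157.66 kJ/kg
Δh = -84.072 + -351 + -157.66 = -592.73 kJ/kg
Q = ṁ·Δh = 1342 kg/h × -592.73 kJ/kg = -795450 kJ/h
|Q| = 220.96 kW = 220960 W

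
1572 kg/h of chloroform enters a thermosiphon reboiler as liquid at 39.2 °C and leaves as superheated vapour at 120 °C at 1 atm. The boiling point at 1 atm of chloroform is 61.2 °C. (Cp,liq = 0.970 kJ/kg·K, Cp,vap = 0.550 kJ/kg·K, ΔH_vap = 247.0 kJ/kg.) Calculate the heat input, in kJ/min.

Q = 7880 kJ/min

liquid 39.2→61.2 °C: 21.34 kJ/kg
vaporisation at 61.2 °C: 247 kJ/kg
vapour 61.2→120 °C: 32.34 kJ/kg
Δh = 21.34 + 247 + 32.34 = 300.68 kJ/kg
Q = ṁ·Δh = 1572 kg/h × 300.68 kJ/kg = 472670 kJ/h
|Q| = 131.3 kW = 7877.8 kJ/min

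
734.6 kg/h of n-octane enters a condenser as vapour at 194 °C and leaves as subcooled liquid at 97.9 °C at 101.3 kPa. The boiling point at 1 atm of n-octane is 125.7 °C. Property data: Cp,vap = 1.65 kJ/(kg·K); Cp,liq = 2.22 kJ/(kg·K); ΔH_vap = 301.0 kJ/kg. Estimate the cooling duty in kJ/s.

Q_c = 97.0 kJ/s

vapour 194→125.7 °C: -112.69 kJ/kg
condensation at 125.7 °C: -301 kJ/kg
liquid 125.7→97.9 °C: -61.716 kJ/kg
Δh = -112.69 + -301 + -61.716 = -475.41 kJ/kg
Q = ṁ·Δh = 734.6 kg/h × -475.41 kJ/kg = -349240 kJ/h
|Q| = 97.01 kW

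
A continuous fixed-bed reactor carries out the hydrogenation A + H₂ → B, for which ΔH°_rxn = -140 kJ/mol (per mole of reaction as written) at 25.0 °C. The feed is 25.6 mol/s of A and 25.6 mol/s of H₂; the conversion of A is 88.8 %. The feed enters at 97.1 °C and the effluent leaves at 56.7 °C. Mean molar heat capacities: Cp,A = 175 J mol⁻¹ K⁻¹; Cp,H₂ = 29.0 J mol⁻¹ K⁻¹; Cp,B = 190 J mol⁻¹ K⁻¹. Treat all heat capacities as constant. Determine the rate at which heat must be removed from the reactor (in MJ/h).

Extent of reaction ξ = 0.888 × 25.6 = 22.733 mol/s
Reaction term: ξ·ΔH°_rxn = 22.733 × -140 = -3182.6 kJ/s
Sensible, feed 97.1→25 °C: -376.54 kJ/s
Outlet flows (mol/s): A 2.8672, H₂ 2.8672, B 22.733
Sensible, products 25→56.7 °C: 155.46 kJ/s
Q = ΔH = -3403.7 kJ/s = -3403.7 kW
Heat removed = 12253 MJ/h

Q_out = 12300 MJ/h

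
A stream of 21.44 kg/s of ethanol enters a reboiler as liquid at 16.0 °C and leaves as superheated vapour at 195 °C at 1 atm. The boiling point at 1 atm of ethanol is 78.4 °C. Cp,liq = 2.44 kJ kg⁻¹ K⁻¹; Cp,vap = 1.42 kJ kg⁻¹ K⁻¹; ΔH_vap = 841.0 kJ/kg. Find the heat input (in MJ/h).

Q = 89400 MJ/h

liquid 16.0→78.4 °C: 152.26 kJ/kg
vaporisation at 78.4 °C: 841 kJ/kg
vapour 78.4→195 °C: 165.57 kJ/kg
Δh = 152.26 + 841 + 165.57 = 1158.8 kJ/kg
Q = ṁ·Δh = 21.44 kg/s × 1158.8 kJ/kg = 24845 kJ/s
|Q| = 24845 kW = 89443 MJ/h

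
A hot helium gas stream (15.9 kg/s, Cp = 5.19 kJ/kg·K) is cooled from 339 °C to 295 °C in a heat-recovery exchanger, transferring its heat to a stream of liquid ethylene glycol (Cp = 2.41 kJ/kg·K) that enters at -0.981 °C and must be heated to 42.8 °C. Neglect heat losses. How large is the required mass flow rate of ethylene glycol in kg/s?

Heat released by hot stream: Q = 15.9 × 5.19 × (339 − 295) = 3630.9 kJ/s
Energy balance on cold side (adiabatic exchanger): Q = ṁ_c·Cp_c·(T_c,out − T_c,in)
ṁ_c = 3630.9 / [2.41 × (42.8 − -0.981)] = 34.412 kg/s

ṁ_c = 34.4 kg/s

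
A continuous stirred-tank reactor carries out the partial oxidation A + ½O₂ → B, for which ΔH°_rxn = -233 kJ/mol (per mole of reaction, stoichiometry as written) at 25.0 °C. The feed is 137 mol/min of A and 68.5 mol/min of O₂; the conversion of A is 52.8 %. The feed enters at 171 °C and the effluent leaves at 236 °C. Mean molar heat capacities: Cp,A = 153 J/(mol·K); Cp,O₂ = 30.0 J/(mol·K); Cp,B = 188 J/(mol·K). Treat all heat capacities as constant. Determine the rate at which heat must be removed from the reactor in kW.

Q_out = 251 kW

Extent of reaction ξ = 0.528 × 137 = 72.336 mol/min
Reaction term: ξ·ΔH°_rxn = 72.336 × -233 = -16854 kJ/min
Sensible, feed 171→25 °C: -3360.3 kJ/min
Outlet flows (mol/min): A 64.664, O₂ 32.332, B 72.336
Sensible, products 25→236 °C: 5161.6 kJ/min
Q = ΔH = -15053 kJ/min = -250.88 kW
Heat removed = 250.88 kW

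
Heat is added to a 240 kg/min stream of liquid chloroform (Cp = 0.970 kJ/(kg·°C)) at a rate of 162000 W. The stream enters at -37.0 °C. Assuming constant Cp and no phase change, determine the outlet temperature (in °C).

Q = 162000 W = 9720 kJ/min
ΔT = Q/(ṁ·Cp) = 9720/(240×0.970) = 41.753 K
T_out = -37.0 + 41.753 = 4.7526 °C

T_out = 4.75 °C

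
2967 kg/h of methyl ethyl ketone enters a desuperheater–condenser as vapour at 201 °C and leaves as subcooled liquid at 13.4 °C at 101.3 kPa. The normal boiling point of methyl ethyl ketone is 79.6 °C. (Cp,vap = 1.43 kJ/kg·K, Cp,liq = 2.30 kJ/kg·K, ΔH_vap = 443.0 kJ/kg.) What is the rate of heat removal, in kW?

vapour 201→79.6 °C: -173.6 kJ/kg
condensation at 79.6 °C: -443 kJ/kg
liquid 79.6→13.4 °C: -152.26 kJ/kg
Δh = -173.6 + -443 + -152.26 = -768.86 kJ/kg
Q = ṁ·Δh = 2967 kg/h × -768.86 kJ/kg = -2.2812e+06 kJ/h
|Q| = 633.67 kW

Q_c = 634 kW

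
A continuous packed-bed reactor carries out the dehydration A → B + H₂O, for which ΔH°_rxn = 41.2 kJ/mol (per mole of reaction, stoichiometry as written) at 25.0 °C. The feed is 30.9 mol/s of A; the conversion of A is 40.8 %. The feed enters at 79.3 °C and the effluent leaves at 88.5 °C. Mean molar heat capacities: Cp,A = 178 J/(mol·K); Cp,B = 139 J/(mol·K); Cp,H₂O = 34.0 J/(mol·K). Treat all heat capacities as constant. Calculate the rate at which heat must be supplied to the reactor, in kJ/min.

Q_in = 34000 kJ/min

Extent of reaction ξ = 0.408 × 30.9 = 12.607 mol/s
Reaction term: ξ·ΔH°_rxn = 12.607 × 41.2 = 519.42 kJ/s
Sensible, feed 79.3→25 °C: -298.66 kJ/s
Outlet flows (mol/s): A 18.293, B 12.607, H₂O 12.607
Sensible, products 25→88.5 °C: 345.26 kJ/s
Q = ΔH = 566.02 kJ/s = 566.02 kW
Heat supplied = 33961 kJ/min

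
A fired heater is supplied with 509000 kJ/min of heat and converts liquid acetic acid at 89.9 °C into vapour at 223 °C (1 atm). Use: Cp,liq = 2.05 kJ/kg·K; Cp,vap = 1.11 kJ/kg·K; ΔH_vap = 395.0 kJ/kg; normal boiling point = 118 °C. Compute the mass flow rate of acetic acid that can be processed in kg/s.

Δh = 2.05×(118−89.9) + 395.0 + 1.11×(223−118) = 569.15 kJ/kg
Q = 509000 kJ/min = 8483.3 kJ/s = 8483.3 kJ/s
ṁ = Q/Δh = 8483.3 / 569.15 = 14.905 kg/s

ṁ = 14.9 kg/s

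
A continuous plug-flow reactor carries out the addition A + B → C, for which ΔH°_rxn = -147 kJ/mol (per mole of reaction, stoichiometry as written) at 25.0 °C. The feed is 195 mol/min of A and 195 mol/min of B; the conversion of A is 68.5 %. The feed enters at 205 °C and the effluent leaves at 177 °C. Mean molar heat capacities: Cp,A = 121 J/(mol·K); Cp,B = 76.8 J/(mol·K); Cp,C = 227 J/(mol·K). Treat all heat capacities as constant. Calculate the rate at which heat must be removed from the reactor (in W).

Extent of reaction ξ = 0.685 × 195 = 133.58 mol/min
Reaction term: ξ·ΔH°_rxn = 133.58 × -147 = -19636 kJ/min
Sensible, feed 205→25 °C: -6942.8 kJ/min
Outlet flows (mol/min): A 61.425, B 61.425, C 133.58
Sensible, products 25→177 °C: 6455.7 kJ/min
Q = ΔH = -20123 kJ/min = -335.38 kW
Heat removed = 335380 W

Q_out = 335000 W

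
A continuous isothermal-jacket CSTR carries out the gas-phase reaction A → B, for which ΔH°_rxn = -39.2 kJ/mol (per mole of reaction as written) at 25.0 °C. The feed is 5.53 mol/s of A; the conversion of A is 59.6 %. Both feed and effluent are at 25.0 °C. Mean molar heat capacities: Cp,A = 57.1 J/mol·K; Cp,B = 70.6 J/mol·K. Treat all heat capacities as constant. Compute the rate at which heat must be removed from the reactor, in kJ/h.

Q_out = 465000 kJ/h

Extent of reaction ξ = 0.596 × 5.53 = 3.2959 mol/s
Reaction term: ξ·ΔH°_rxn = 3.2959 × -39.2 = -129.2 kJ/s
Q = ΔH = -129.2 kJ/s = -129.2 kW
Heat removed = 465110 kJ/h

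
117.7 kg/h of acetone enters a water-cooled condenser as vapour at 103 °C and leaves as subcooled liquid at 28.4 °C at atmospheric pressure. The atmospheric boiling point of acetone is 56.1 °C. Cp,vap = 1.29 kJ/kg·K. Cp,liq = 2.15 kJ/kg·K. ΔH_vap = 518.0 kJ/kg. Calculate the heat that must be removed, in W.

Q_c = 20900 W

vapour 103→56.1 °C: -60.501 kJ/kg
condensation at 56.1 °C: -518 kJ/kg
liquid 56.1→28.4 °C: -59.555 kJ/kg
Δh = -60.501 + -518 + -59.555 = -638.06 kJ/kg
Q = ṁ·Δh = 117.7 kg/h × -638.06 kJ/kg = -75099 kJ/h
|Q| = 20.861 kW = 20861 W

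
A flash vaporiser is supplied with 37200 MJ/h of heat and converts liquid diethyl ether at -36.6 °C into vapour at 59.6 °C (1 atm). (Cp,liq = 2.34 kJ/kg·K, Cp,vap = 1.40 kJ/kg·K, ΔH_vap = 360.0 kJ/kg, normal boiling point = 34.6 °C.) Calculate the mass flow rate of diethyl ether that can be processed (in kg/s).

ṁ = 18.4 kg/s

Δh = 2.34×(34.6−-36.6) + 360.0 + 1.40×(59.6−34.6) = 561.61 kJ/kg
Q = 37200 MJ/h = 10333 kJ/s = 10333 kJ/s
ṁ = Q/Δh = 10333 / 561.61 = 18.4 kg/s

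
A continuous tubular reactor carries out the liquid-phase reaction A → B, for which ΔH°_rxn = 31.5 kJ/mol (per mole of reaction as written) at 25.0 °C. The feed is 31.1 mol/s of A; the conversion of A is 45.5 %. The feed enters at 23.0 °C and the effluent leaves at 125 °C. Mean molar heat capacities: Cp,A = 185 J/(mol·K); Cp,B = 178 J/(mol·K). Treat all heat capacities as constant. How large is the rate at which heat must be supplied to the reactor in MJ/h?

Q_in = 3680 MJ/h

Extent of reaction ξ = 0.455 × 31.1 = 14.151 mol/s
Reaction term: ξ·ΔH°_rxn = 14.151 × 31.5 = 445.74 kJ/s
Sensible, feed 23.0→25 °C: 11.507 kJ/s
Outlet flows (mol/s): A 16.95, B 14.151
Sensible, products 25→125 °C: 565.44 kJ/s
Q = ΔH = 1022.7 kJ/s = 1022.7 kW
Heat supplied = 3681.7 MJ/h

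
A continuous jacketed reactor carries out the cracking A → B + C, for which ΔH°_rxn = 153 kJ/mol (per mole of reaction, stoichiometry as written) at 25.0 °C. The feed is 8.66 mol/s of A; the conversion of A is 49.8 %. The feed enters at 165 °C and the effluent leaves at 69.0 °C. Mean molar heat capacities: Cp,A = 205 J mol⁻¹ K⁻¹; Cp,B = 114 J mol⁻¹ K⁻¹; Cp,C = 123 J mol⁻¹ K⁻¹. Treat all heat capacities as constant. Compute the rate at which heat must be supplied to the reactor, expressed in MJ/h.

Extent of reaction ξ = 0.498 × 8.66 = 4.3127 mol/s
Reaction term: ξ·ΔH°_rxn = 4.3127 × 153 = 659.84 kJ/s
Sensible, feed 165→25 °C: -248.54 kJ/s
Outlet flows (mol/s): A 4.3473, B 4.3127, C 4.3127
Sensible, products 25→69.0 °C: 84.185 kJ/s
Q = ΔH = 495.48 kJ/s = 495.48 kW
Heat supplied = 1783.7 MJ/h

Q_in = 1780 MJ/h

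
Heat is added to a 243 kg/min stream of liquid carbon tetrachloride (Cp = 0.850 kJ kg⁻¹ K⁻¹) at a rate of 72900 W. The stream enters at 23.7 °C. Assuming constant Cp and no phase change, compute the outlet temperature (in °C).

T_out = 44.9 °C

Q = 72900 W = 4374 kJ/min
ΔT = Q/(ṁ·Cp) = 4374/(243×0.850) = 21.176 K
T_out = 23.7 + 21.176 = 44.876 °C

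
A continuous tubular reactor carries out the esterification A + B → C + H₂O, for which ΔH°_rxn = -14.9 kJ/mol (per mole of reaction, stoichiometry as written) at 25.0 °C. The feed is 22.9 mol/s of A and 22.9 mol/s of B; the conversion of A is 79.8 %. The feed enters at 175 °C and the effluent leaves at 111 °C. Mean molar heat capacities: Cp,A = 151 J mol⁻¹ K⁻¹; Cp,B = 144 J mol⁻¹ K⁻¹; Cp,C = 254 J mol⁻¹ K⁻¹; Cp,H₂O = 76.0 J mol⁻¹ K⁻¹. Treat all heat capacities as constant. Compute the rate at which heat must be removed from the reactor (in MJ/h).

Q_out = 2340 MJ/h

Extent of reaction ξ = 0.798 × 22.9 = 18.274 mol/s
Reaction term: ξ·ΔH°_rxn = 18.274 × -14.9 = -272.29 kJ/s
Sensible, feed 175→25 °C: -1013.3 kJ/s
Outlet flows (mol/s): A 4.6258, B 4.6258, C 18.274, H₂O 18.274
Sensible, products 25→111 °C: 635.98 kJ/s
Q = ΔH = -649.63 kJ/s = -649.63 kW
Heat removed = 2338.7 MJ/h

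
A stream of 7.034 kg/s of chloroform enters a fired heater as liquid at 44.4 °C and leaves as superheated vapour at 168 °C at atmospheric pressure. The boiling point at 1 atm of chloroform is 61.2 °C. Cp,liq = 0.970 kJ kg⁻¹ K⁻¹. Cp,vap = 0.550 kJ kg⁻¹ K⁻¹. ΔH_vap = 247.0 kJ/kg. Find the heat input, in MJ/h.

Q = 8150 MJ/h

liquid 44.4→61.2 °C: 16.296 kJ/kg
vaporisation at 61.2 °C: 247 kJ/kg
vapour 61.2→168 °C: 58.74 kJ/kg
Δh = 16.296 + 247 + 58.74 = 322.04 kJ/kg
Q = ṁ·Δh = 7.034 kg/s × 322.04 kJ/kg = 2265.2 kJ/s
|Q| = 2265.2 kW = 8154.7 MJ/h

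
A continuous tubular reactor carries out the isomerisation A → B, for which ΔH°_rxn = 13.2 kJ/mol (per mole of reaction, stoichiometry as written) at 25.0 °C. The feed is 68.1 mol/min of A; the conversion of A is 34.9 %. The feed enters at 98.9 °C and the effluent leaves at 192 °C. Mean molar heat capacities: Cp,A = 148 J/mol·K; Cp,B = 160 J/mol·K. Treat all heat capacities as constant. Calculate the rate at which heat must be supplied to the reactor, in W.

Extent of reaction ξ = 0.349 × 68.1 = 23.767 mol/min
Reaction term: ξ·ΔH°_rxn = 23.767 × 13.2 = 313.72 kJ/min
Sensible, feed 98.9→25 °C: -744.82 kJ/min
Outlet flows (mol/min): A 44.333, B 23.767
Sensible, products 25→192 °C: 1730.8 kJ/min
Q = ΔH = 1299.7 kJ/min = 21.661 kW
Heat supplied = 21661 W

Q_in = 21700 W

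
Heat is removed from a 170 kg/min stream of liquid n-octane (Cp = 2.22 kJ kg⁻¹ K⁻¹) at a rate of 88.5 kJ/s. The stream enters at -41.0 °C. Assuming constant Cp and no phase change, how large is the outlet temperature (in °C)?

T_out = -55.1 °C

Q = 88.5 kJ/s = 5310 kJ/min
ΔT = Q/(ṁ·Cp) = 5310/(170×2.22) = 14.07 K
T_out = -41.0 − 14.07 = -55.07 °C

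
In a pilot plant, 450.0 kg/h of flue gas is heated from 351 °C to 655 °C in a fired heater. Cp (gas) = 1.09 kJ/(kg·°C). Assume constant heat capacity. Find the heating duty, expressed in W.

Q = 41400 W

Q = ṁ·Cp·ΔT = 450.0 × 1.09 × (655 − 351) = 149110 kJ/h
Converting: 149110 / 3600 s = 41.42 kW
Heating duty = 41420 W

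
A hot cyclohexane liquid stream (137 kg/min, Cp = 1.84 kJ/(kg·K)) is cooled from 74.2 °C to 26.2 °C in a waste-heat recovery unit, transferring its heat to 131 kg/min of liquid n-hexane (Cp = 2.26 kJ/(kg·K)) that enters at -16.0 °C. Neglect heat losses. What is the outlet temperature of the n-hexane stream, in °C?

T_c,out = 24.9 °C

Heat released by hot stream: Q = 137 × 1.84 × (74.2 − 26.2) = 12100 kJ/min
Energy balance on cold side (adiabatic exchanger): Q = ṁ_c·Cp_c·(T_c,out − T_c,in)
T_c,out = -16.0 + 12100/(131 × 2.26) = 24.87 °C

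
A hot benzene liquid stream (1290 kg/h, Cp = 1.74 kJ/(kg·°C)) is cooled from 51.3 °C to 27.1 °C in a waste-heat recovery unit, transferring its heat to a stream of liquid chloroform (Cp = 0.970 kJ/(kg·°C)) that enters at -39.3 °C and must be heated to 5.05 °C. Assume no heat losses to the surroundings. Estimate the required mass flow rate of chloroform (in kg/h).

Heat released by hot stream: Q = 1290 × 1.74 × (51.3 − 27.1) = 54319 kJ/h
Energy balance on cold side (adiabatic exchanger): Q = ṁ_c·Cp_c·(T_c,out − T_c,in)
ṁ_c = 54319 / [0.970 × (5.05 − -39.3)] = 1262.7 kg/h

ṁ_c = 1260 kg/h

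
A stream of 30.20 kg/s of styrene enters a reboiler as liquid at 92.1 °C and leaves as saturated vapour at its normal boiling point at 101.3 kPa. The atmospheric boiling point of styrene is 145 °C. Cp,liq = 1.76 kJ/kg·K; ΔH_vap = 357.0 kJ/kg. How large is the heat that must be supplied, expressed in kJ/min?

Q = 816000 kJ/min

liquid 92.1→145 °C: 93.104 kJ/kg
vaporisation at 145 °C: 357 kJ/kg
Δh = 93.104 + 357 = 450.1 kJ/kg
Q = ṁ·Δh = 30.20 kg/s × 450.1 kJ/kg = 13593 kJ/s
|Q| = 13593 kW = 815590 kJ/min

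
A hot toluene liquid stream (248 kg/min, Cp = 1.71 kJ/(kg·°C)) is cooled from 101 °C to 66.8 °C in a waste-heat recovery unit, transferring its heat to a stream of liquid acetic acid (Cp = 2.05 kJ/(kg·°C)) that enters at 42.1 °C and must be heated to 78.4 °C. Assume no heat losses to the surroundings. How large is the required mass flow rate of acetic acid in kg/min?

ṁ_c = 195 kg/min

Heat released by hot stream: Q = 248 × 1.71 × (101 − 66.8) = 14504 kJ/min
Energy balance on cold side (adiabatic exchanger): Q = ṁ_c·Cp_c·(T_c,out − T_c,in)
ṁ_c = 14504 / [2.05 × (78.4 − 42.1)] = 194.9 kg/min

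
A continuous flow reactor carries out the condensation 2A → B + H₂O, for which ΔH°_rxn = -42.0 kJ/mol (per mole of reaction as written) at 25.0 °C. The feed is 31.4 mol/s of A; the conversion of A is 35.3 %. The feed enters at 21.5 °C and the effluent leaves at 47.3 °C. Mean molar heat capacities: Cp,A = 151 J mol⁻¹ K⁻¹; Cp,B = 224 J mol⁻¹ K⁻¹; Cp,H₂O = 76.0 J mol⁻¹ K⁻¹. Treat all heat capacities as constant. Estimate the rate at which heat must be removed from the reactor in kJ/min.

Q_out = 6640 kJ/min

Extent of reaction ξ = 0.353 × 31.4 / 2 = 5.5421 mol/s
Reaction term: ξ·ΔH°_rxn = 5.5421 × -42.0 = -232.77 kJ/s
Sensible, feed 21.5→25 °C: 16.595 kJ/s
Outlet flows (mol/s): A 20.316, B 5.5421, H₂O 5.5421
Sensible, products 25→47.3 °C: 105.49 kJ/s
Q = ΔH = -110.69 kJ/s = -110.69 kW
Heat removed = 6641.2 kJ/min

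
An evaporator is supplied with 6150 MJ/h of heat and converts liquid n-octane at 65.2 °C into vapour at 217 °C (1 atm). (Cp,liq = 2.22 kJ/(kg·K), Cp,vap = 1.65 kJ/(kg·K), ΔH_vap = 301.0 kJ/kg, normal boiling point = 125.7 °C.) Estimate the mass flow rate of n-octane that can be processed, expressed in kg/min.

ṁ = 175 kg/min

Δh = 2.22×(125.7−65.2) + 301.0 + 1.65×(217−125.7) = 585.95 kJ/kg
Q = 6150 MJ/h = 1708.3 kJ/s = 102500 kJ/min
ṁ = Q/Δh = 102500 / 585.95 = 174.93 kg/min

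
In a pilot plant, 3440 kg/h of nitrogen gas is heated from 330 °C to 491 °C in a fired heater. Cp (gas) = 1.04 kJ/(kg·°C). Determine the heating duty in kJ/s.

Q = 160 kJ/s

Q = ṁ·Cp·ΔT = 3440 × 1.04 × (491 − 330) = 575990 kJ/h
Converting: 575990 / 3600 s = 160 kW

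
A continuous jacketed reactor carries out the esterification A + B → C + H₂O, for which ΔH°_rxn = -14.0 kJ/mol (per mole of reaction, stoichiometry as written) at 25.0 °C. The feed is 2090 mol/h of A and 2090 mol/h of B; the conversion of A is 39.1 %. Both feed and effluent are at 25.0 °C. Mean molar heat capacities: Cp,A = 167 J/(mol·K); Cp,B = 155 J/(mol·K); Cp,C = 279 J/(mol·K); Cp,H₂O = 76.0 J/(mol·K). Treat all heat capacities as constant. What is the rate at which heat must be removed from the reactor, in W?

Extent of reaction ξ = 0.391 × 2090 = 817.19 mol/h
Reaction term: ξ·ΔH°_rxn = 817.19 × -14.0 = -11441 kJ/h
Q = ΔH = -11441 kJ/h = -3.178 kW
Heat removed = 3178 W

Q_out = 3180 W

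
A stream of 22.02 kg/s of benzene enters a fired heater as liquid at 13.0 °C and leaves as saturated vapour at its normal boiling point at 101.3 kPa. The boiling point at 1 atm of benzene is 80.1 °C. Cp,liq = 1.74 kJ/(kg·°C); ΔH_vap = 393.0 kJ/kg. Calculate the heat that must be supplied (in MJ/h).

Q = 40400 MJ/h

liquid 13.0→80.1 °C: 116.75 kJ/kg
vaporisation at 80.1 °C: 393 kJ/kg
Δh = 116.75 + 393 = 509.75 kJ/kg
Q = ṁ·Δh = 22.02 kg/s × 509.75 kJ/kg = 11225 kJ/s
|Q| = 11225 kW = 40409 MJ/h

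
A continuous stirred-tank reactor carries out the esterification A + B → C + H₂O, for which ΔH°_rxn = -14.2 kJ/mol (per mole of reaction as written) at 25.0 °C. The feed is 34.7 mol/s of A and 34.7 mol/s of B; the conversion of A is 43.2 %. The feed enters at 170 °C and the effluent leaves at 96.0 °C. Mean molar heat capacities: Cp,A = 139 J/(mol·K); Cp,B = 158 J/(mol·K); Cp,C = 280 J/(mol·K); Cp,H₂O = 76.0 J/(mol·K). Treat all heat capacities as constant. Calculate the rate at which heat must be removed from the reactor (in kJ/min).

Q_out = 54800 kJ/min

Extent of reaction ξ = 0.432 × 34.7 = 14.99 mol/s
Reaction term: ξ·ΔH°_rxn = 14.99 × -14.2 = -212.86 kJ/s
Sensible, feed 170→25 °C: -1494.4 kJ/s
Outlet flows (mol/s): A 19.71, B 19.71, C 14.99, H₂O 14.99
Sensible, products 25→96.0 °C: 794.51 kJ/s
Q = ΔH = -912.71 kJ/s = -912.71 kW
Heat removed = 54762 kJ/min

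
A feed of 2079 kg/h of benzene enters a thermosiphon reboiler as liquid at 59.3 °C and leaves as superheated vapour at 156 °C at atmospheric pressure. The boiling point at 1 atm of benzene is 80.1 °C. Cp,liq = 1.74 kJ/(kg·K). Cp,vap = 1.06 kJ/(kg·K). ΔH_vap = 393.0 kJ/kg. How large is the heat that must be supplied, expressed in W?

Q = 294000 W

liquid 59.3→80.1 °C: 36.192 kJ/kg
vaporisation at 80.1 °C: 393 kJ/kg
vapour 80.1→156 °C: 80.454 kJ/kg
Δh = 36.192 + 393 + 80.454 = 509.65 kJ/kg
Q = ṁ·Δh = 2079 kg/h × 509.65 kJ/kg = 1.0596e+06 kJ/h
|Q| = 294.32 kW = 294320 W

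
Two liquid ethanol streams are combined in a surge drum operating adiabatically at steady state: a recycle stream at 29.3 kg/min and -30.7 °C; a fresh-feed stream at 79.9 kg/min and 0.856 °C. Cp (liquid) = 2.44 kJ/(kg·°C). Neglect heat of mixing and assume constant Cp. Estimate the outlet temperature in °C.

Energy balance with Q = 0: Σ ṁᵢCp,ᵢ(T_out − Tᵢ) = 0
Σ ṁᵢCp,ᵢTᵢ = 29.3×2.44×-30.7 + 79.9×2.44×0.856 = -2027.9
Σ ṁᵢCp,ᵢ = 29.3×2.44 + 79.9×2.44 = 266.45
T_out = -2027.9 / 266.45 = -7.6109 °C

T_out = -7.61 °C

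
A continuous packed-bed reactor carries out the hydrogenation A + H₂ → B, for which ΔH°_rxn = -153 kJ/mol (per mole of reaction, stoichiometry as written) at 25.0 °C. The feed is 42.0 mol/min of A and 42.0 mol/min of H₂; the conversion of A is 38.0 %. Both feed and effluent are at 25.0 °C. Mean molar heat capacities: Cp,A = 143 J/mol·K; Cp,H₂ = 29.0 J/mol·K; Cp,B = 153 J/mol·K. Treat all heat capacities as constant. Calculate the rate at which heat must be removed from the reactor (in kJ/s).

Extent of reaction ξ = 0.380 × 42.0 = 15.96 mol/min
Reaction term: ξ·ΔH°_rxn = 15.96 × -153 = -2441.9 kJ/min
Q = ΔH = -2441.9 kJ/min = -40.698 kW
Heat removed = 40.698 kJ/s

Q_out = 40.7 kJ/s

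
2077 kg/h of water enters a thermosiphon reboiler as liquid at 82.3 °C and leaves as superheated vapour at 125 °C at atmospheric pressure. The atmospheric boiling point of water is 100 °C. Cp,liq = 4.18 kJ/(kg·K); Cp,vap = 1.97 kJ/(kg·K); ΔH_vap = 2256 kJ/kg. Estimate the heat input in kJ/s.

liquid 82.3→100 °C: 73.986 kJ/kg
vaporisation at 100 °C: 2256 kJ/kg
vapour 100→125 °C: 49.25 kJ/kg
Δh = 73.986 + 2256 + 49.25 = 2379.2 kJ/kg
Q = ṁ·Δh = 2077 kg/h × 2379.2 kJ/kg = 4.9417e+06 kJ/h
|Q| = 1372.7 kW

Q = 1370 kJ/s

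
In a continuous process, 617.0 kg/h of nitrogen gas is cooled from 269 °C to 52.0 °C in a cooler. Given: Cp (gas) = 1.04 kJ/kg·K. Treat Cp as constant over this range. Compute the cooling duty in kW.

Q = ṁ·Cp·ΔT = 617.0 × 1.04 × (52.0 − 269) = -139240 kJ/h
Converting: 139240 / 3600 s = 38.679 kW

Q_c = 38.7 kW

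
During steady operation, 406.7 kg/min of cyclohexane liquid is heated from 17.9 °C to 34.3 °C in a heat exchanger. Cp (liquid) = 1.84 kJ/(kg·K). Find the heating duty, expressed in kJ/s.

Q = 205 kJ/s

Q = ṁ·Cp·ΔT = 406.7 × 1.84 × (34.3 − 17.9) = 12273 kJ/min
Converting: 12273 / 60 s = 204.54 kW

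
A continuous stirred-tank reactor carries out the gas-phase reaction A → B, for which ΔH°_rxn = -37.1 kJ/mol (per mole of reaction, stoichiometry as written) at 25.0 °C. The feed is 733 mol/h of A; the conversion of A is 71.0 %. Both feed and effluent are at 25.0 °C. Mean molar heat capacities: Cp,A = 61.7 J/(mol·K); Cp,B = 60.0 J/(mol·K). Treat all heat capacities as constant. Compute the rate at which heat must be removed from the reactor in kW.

Extent of reaction ξ = 0.710 × 733 = 520.43 mol/h
Reaction term: ξ·ΔH°_rxn = 520.43 × -37.1 = -19308 kJ/h
Q = ΔH = -19308 kJ/h = -5.3633 kW
Heat removed = 5.3633 kW

Q_out = 5.36 kW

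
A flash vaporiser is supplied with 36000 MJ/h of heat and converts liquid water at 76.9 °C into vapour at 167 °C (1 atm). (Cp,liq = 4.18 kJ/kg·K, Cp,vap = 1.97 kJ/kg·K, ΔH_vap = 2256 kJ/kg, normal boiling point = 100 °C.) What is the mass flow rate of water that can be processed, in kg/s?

ṁ = 4.02 kg/s

Δh = 4.18×(100−76.9) + 2256 + 1.97×(167−100) = 2484.5 kJ/kg
Q = 36000 MJ/h = 10000 kJ/s = 10000 kJ/s
ṁ = Q/Δh = 10000 / 2484.5 = 4.0249 kg/s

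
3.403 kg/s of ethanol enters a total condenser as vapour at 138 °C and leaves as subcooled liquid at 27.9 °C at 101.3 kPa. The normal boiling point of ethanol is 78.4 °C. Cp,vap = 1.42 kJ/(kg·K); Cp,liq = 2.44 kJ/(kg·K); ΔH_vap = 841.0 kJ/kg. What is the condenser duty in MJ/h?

Q_c = 12800 MJ/h

vapour 138→78.4 °C: -84.632 kJ/kg
condensation at 78.4 °C: -841 kJ/kg
liquid 78.4→27.9 °C: -123.22 kJ/kg
Δh = -84.632 + -841 + -123.22 = -1048.9 kJ/kg
Q = ṁ·Δh = 3.403 kg/s × -1048.9 kJ/kg = -3569.2 kJ/s
|Q| = 3569.2 kW = 12849 MJ/h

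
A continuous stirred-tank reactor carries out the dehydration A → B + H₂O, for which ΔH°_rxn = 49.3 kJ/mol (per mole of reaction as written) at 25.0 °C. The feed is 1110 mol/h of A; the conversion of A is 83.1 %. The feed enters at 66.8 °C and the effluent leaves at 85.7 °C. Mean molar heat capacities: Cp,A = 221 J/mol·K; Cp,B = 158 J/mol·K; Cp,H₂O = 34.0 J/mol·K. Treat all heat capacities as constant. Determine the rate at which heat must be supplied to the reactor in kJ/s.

Extent of reaction ξ = 0.831 × 1110 = 922.41 mol/h
Reaction term: ξ·ΔH°_rxn = 922.41 × 49.3 = 45475 kJ/h
Sensible, feed 66.8→25 °C: -10254 kJ/h
Outlet flows (mol/h): A 187.59, B 922.41, H₂O 922.41
Sensible, products 25→85.7 °C: 13267 kJ/h
Q = ΔH = 48487 kJ/h = 13.469 kW
Heat supplied = 13.469 kJ/s

Q_in = 13.5 kJ/s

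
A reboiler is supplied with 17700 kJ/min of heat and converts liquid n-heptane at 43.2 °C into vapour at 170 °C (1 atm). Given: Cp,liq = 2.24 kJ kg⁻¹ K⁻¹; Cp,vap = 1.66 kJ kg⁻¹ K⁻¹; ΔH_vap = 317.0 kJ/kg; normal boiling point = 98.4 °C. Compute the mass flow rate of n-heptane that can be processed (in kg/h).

Δh = 2.24×(98.4−43.2) + 317.0 + 1.66×(170−98.4) = 559.5 kJ/kg
Q = 17700 kJ/min = 295 kJ/s = 1.062e+06 kJ/h
ṁ = Q/Δh = 1.062e+06 / 559.5 = 1898.1 kg/h

ṁ = 1900 kg/h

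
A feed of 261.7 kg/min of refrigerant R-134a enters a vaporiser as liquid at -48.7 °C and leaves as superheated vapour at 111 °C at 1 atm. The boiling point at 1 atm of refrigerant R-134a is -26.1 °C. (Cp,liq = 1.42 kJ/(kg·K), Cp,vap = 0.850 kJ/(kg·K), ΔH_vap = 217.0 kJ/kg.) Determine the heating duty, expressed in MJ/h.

liquid -48.7→-26.1 °C: 32.092 kJ/kg
vaporisation at -26.1 °C: 217 kJ/kg
vapour -26.1→111 °C: 116.53 kJ/kg
Δh = 32.092 + 217 + 116.53 = 365.63 kJ/kg
Q = ṁ·Δh = 261.7 kg/min × 365.63 kJ/kg = 95685 kJ/min
|Q| = 1594.7 kW = 5741.1 MJ/h

Q = 5740 MJ/h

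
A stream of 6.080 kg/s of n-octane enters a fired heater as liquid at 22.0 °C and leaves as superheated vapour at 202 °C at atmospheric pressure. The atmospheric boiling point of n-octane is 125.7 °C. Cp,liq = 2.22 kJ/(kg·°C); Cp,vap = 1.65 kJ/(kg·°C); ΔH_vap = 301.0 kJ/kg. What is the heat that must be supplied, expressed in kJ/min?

liquid 22.0→125.7 °C: 230.21 kJ/kg
vaporisation at 125.7 °C: 301 kJ/kg
vapour 125.7→202 °C: 125.89 kJ/kg
Δh = 230.21 + 301 + 125.89 = 657.11 kJ/kg
Q = ṁ·Δh = 6.080 kg/s × 657.11 kJ/kg = 3995.2 kJ/s
|Q| = 3995.2 kW = 239710 kJ/min

Q = 240000 kJ/min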